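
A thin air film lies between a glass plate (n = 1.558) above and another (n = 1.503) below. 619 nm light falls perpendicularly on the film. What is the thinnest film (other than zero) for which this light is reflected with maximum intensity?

155 nm

Top surface (1.558 → 1.0): reflection off a lower-index medium gives no phase shift.
Ray reflecting at the bottom interface goes from n = 1.0 toward n = 1.503: a half-wave phase shift.
The two reflections differ by half a wavelength.
For bright reflection here: 2 n t = (m + ½) λ.
Minimum at m = 0: t = λ / (4 n) = 619 / (4 × 1.0) = 155 nm.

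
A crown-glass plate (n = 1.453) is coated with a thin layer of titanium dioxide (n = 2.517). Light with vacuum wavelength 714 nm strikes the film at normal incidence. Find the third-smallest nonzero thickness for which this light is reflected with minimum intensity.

426 nm

Top surface (1.0 → 2.517): reflection off a higher-index medium gives a half-wave phase shift.
At the lower boundary (n = 2.517 to n = 1.453) the reflected ray undergoes no phase shift.
The two reflections differ by half a wavelength.
With one net inversion, destructive interference in reflection requires 2 n t = m λ.
The third-smallest nonzero thickness corresponds to m = 3: t = m λ / (2 n) = 3.00 × 714 / (2 × 2.517) = 426 nm.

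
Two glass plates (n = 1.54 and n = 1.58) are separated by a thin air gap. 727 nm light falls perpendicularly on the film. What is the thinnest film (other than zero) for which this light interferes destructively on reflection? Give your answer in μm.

At the upper boundary (n = 1.54 to n = 1.0) the reflected ray undergoes no phase shift.
Ray reflecting at the bottom interface goes from n = 1.0 toward n = 1.58: a half-wave phase shift.
The two reflections differ by half a wavelength.
So the condition for destructive reflection is 2 n t = m λ.
Minimum nonzero at m = 1: t = λ / (2 n) = 727 / (2 × 1.0) = 364 nm.

0.364 μm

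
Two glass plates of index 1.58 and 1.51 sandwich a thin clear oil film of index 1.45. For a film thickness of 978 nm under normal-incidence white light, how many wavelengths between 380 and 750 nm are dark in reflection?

4

Top surface (1.58 → 1.45): reflection off a lower-index medium gives no phase shift.
Bottom surface (1.45 → 1.51): reflection off a higher-index medium gives a half-wave phase shift.
Net: one phase inversion between the two reflected rays.
So the condition for destructive reflection is 2 n t = m λ.
λ = 2 n t / m = 2836 / m nm.
m=3: 945 nm (IR); m=4: 709 nm (visible); m=5: 567 nm (visible); m=6: 473 nm (visible); m=7: 405 nm (visible); m=8: 355 nm (UV).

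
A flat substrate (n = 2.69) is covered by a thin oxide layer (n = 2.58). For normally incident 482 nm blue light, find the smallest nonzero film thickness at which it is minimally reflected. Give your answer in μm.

0.0467 μm

Top surface (1.0 → 2.58): reflection off a higher-index medium gives a half-wave phase shift.
At the lower boundary (n = 2.58 to n = 2.69) the reflected ray undergoes a half-wave phase shift.
Zero or two π shifts → no net half-wave offset.
With no net inversion, destructive interference in reflection requires 2 n t = (m + ½) λ.
Minimum at m = 0: t = λ / (4 n) = 482 / (4 × 2.58) = 46.7 nm.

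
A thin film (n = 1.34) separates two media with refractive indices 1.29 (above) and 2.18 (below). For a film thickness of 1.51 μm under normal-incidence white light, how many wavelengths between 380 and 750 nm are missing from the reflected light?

Top surface (1.29 → 1.34): reflection off a higher-index medium gives a half-wave phase shift.
At the lower boundary (n = 1.34 to n = 2.18) the reflected ray undergoes a half-wave phase shift.
Net: no relative phase inversion (both shifts match).
For dark reflection here: 2 n t = (m + ½) λ.
λ = 2 n t / (m + ½) = 4047 / (m + ½) nm.
m=4: 899 nm (IR); m=5: 736 nm (visible); m=6: 623 nm (visible); m=7: 540 nm (visible); m=8: 476 nm (visible); m=9: 426 nm (visible); m=10: 385 nm (visible); m=11: 352 nm (UV).

6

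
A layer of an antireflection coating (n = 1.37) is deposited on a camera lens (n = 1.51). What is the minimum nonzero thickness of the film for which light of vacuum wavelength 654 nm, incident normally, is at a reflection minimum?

At the upper boundary (n = 1.0 to n = 1.37) the reflected ray undergoes a half-wave phase shift.
Ray reflecting at the bottom interface goes from n = 1.37 toward n = 1.51: a half-wave phase shift.
Net: no relative phase inversion (both shifts match).
So the condition for destructive reflection is 2 n t = (m + ½) λ.
Minimum at m = 0: t = λ / (4 n) = 654 / (4 × 1.37) = 119 nm.

119 nm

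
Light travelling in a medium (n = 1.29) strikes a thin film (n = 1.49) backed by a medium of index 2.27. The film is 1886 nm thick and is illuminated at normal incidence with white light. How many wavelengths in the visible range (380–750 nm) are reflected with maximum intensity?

Ray reflecting at the top interface goes from n = 1.29 toward n = 1.49: a half-wave phase shift.
Bottom surface (1.49 → 2.27): reflection off a higher-index medium gives a half-wave phase shift.
The two reflections carry the same phase change, so no net offset.
For maximum reflection here: 2 n t = m λ.
λ = 2 n t / m = 5620 / m nm.
m=7: 803 nm (IR); m=8: 703 nm (visible); m=9: 624 nm (visible); m=10: 562 nm (visible); m=11: 511 nm (visible); m=12: 468 nm (visible); m=13: 432 nm (visible); m=14: 401 nm (visible); m=15: 375 nm (UV).

7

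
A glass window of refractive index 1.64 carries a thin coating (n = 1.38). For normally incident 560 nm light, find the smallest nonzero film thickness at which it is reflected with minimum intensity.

101 nm

At the upper boundary (n = 1.0 to n = 1.38) the reflected ray undergoes a half-wave phase shift.
Ray reflecting at the bottom interface goes from n = 1.38 toward n = 1.64: a half-wave phase shift.
The two reflections carry the same phase change, so no net offset.
So the condition for destructive reflection is 2 n t = (m + ½) λ.
Minimum at m = 0: t = λ / (4 n) = 560 / (4 × 1.38) = 101 nm.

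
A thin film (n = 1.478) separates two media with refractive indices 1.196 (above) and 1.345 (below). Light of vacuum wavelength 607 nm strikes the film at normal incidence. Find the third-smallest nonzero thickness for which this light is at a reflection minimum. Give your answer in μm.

0.616 μm

Ray reflecting at the top interface goes from n = 1.196 toward n = 1.478: a half-wave phase shift.
At the lower boundary (n = 1.478 to n = 1.345) the reflected ray undergoes no phase shift.
The two reflections differ by half a wavelength.
With one net inversion, destructive interference in reflection requires 2 n t = m λ.
The third-smallest nonzero thickness corresponds to m = 3: t = m λ / (2 n) = 3.00 × 607 / (2 × 1.478) = 616 nm.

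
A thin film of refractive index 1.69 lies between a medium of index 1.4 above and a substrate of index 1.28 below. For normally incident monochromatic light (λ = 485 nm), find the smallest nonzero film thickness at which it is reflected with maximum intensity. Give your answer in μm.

Ray reflecting at the top interface goes from n = 1.4 toward n = 1.69: a half-wave phase shift.
Bottom surface (1.69 → 1.28): reflection off a lower-index medium gives no phase shift.
Exactly one π shift → a net half-wave offset.
For strong reflection here: 2 n t = (m + ½) λ.
Minimum at m = 0: t = λ / (4 n) = 485 / (4 × 1.69) = 71.7 nm.

0.0717 μm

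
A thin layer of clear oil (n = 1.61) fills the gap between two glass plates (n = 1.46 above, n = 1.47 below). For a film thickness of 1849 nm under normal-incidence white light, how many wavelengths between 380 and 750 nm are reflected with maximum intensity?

At the upper boundary (n = 1.46 to n = 1.61) the reflected ray undergoes a half-wave phase shift.
At the lower boundary (n = 1.61 to n = 1.47) the reflected ray undergoes no phase shift.
Net: one phase inversion between the two reflected rays.
So the condition for constructive reflection is 2 n t = (m + ½) λ.
λ = 2 n t / (m + ½) = 5954 / (m + ½) nm.
m=7: 794 nm (IR); m=8: 700 nm (visible); m=9: 627 nm (visible); m=10: 567 nm (visible); m=11: 518 nm (visible); m=12: 476 nm (visible); m=13: 441 nm (visible); m=14: 411 nm (visible); m=15: 384 nm (visible); m=16: 361 nm (UV).

8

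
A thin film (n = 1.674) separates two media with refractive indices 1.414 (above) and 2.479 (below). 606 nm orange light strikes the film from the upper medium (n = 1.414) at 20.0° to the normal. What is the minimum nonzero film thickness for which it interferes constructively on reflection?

189 nm

At the upper boundary (n = 1.414 to n = 1.674) the reflected ray undergoes a half-wave phase shift.
Ray reflecting at the bottom interface goes from n = 1.674 toward n = 2.479: a half-wave phase shift.
Net: no relative phase inversion (both shifts match).
For maximum reflection here: 2 n t cos θ_r = m λ.
Snell's law: 1.414 sin 20.0° = 1.674 sin θ_r → sin θ_r = 0.289, cos θ_r = 0.957.
Minimum nonzero at m = 1: t = λ / (2 n cos θ_r) = 606 / (2 × 1.674 × 0.957) = 189 nm.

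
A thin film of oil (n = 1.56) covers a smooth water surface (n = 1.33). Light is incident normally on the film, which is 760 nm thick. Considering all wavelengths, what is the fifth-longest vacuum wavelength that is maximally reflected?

At the upper boundary (n = 1.0 to n = 1.56) the reflected ray undergoes a half-wave phase shift.
At the lower boundary (n = 1.56 to n = 1.33) the reflected ray undergoes no phase shift.
Net: one phase inversion between the two reflected rays.
So the condition for constructive reflection is 2 n t = (m + ½) λ.
λ = 2 n t / (m + ½). The fifth-longest wavelength is m = 4: λ = 2 × 1.56 × 760 / 4.50 = 527 nm.

527 nm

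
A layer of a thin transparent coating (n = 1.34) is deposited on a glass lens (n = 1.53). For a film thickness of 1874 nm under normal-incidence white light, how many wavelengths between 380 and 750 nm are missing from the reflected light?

6

Ray reflecting at the top interface goes from n = 1.0 toward n = 1.34: a half-wave phase shift.
Bottom surface (1.34 → 1.53): reflection off a higher-index medium gives a half-wave phase shift.
The two reflections carry the same phase change, so no net offset.
So the condition for destructive reflection is 2 n t = (m + ½) λ.
λ = 2 n t / (m + ½) = 5022 / (m + ½) nm.
m=6: 773 nm (IR); m=7: 670 nm (visible); m=8: 591 nm (visible); m=9: 529 nm (visible); m=10: 478 nm (visible); m=11: 437 nm (visible); m=12: 402 nm (visible); m=13: 372 nm (UV).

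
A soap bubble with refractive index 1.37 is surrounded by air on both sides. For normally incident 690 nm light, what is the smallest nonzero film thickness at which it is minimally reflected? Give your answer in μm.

Ray reflecting at the top interface goes from n = 1.0 toward n = 1.37: a half-wave phase shift.
Bottom surface (1.37 → 1.0): reflection off a lower-index medium gives no phase shift.
The two reflections differ by half a wavelength.
For weak reflection here: 2 n t = m λ.
The smallest nonzero thickness corresponds to m = 1: t = m λ / (2 n) = 1.00 × 690 / (2 × 1.37) = 252 nm.

0.252 μm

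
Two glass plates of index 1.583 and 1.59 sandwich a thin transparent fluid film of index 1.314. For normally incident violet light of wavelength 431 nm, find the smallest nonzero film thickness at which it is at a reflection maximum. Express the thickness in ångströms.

820 Å

Ray reflecting at the top interface goes from n = 1.583 toward n = 1.314: no phase shift.
Ray reflecting at the bottom interface goes from n = 1.314 toward n = 1.59: a half-wave phase shift.
The two reflections differ by half a wavelength.
For maximum reflection here: 2 n t = (m + ½) λ.
Minimum at m = 0: t = λ / (4 n) = 431 / (4 × 1.314) = 82.0 nm.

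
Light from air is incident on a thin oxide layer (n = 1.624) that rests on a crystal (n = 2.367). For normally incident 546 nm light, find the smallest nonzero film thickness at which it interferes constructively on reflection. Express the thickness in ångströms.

1681 Å

Ray reflecting at the top interface goes from n = 1.0 toward n = 1.624: a half-wave phase shift.
At the lower boundary (n = 1.624 to n = 2.367) the reflected ray undergoes a half-wave phase shift.
Zero or two π shifts → no net half-wave offset.
With no net inversion, constructive interference in reflection requires 2 n t = m λ.
Minimum nonzero at m = 1: t = λ / (2 n) = 546 / (2 × 1.624) = 168 nm.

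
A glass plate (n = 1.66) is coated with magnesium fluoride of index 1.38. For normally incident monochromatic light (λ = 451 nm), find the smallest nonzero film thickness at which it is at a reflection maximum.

At the upper boundary (n = 1.0 to n = 1.38) the reflected ray undergoes a half-wave phase shift.
Bottom surface (1.38 → 1.66): reflection off a higher-index medium gives a half-wave phase shift.
The two reflections carry the same phase change, so no net offset.
With no net inversion, constructive interference in reflection requires 2 n t = m λ.
Minimum nonzero at m = 1: t = λ / (2 n) = 451 / (2 × 1.38) = 163 nm.

163 nm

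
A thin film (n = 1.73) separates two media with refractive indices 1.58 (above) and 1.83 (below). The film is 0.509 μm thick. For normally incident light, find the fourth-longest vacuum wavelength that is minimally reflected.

Top surface (1.58 → 1.73): reflection off a higher-index medium gives a half-wave phase shift.
Ray reflecting at the bottom interface goes from n = 1.73 toward n = 1.83: a half-wave phase shift.
Zero or two π shifts → no net half-wave offset.
So the condition for destructive reflection is 2 n t = (m + ½) λ.
λ = 2 n t / (m + ½). The fourth-longest wavelength is m = 3: λ = 2 × 1.73 × 509 / 3.50 = 503 nm.

503 nm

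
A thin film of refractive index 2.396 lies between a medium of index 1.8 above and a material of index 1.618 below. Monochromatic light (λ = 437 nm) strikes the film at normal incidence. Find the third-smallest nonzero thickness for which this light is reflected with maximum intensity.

228 nm

Top surface (1.8 → 2.396): reflection off a higher-index medium gives a half-wave phase shift.
Bottom surface (2.396 → 1.618): reflection off a lower-index medium gives no phase shift.
Exactly one π shift → a net half-wave offset.
For bright reflection here: 2 n t = (m + ½) λ.
The third-smallest nonzero thickness corresponds to m = 2: t = (m + ½) λ / (2 n) = 2.50 × 437 / (2 × 2.396) = 228 nm.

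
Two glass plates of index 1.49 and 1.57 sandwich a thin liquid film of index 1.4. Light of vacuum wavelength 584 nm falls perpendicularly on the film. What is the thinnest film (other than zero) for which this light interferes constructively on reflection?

104 nm

Top surface (1.49 → 1.4): reflection off a lower-index medium gives no phase shift.
Ray reflecting at the bottom interface goes from n = 1.4 toward n = 1.57: a half-wave phase shift.
Exactly one π shift → a net half-wave offset.
With one net inversion, constructive interference in reflection requires 2 n t = (m + ½) λ.
Minimum at m = 0: t = λ / (4 n) = 584 / (4 × 1.4) = 104 nm.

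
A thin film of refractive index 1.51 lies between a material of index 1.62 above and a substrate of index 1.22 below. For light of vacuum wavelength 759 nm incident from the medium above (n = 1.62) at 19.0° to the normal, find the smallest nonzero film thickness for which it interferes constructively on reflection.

268 nm

Ray reflecting at the top interface goes from n = 1.62 toward n = 1.51: no phase shift.
Ray reflecting at the bottom interface goes from n = 1.51 toward n = 1.22: no phase shift.
The two reflections carry the same phase change, so no net offset.
For maximum reflection here: 2 n t cos θ_r = m λ.
Snell's law: 1.62 sin 19.0° = 1.51 sin θ_r → sin θ_r = 0.349, cos θ_r = 0.937.
Minimum nonzero at m = 1: t = λ / (2 n cos θ_r) = 759 / (2 × 1.51 × 0.937) = 268 nm.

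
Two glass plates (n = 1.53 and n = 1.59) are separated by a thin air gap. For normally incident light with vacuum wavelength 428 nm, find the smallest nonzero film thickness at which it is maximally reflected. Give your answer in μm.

0.107 μm

Ray reflecting at the top interface goes from n = 1.53 toward n = 1.0: no phase shift.
Ray reflecting at the bottom interface goes from n = 1.0 toward n = 1.59: a half-wave phase shift.
Exactly one π shift → a net half-wave offset.
For strong reflection here: 2 n t = (m + ½) λ.
Minimum at m = 0: t = λ / (4 n) = 428 / (4 × 1.0) = 107 nm.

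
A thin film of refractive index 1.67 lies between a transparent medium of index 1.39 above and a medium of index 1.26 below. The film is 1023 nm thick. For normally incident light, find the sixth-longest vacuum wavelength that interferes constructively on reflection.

621 nm

Ray reflecting at the top interface goes from n = 1.39 toward n = 1.67: a half-wave phase shift.
Ray reflecting at the bottom interface goes from n = 1.67 toward n = 1.26: no phase shift.
Net: one phase inversion between the two reflected rays.
So the condition for constructive reflection is 2 n t = (m + ½) λ.
λ = 2 n t / (m + ½). The sixth-longest wavelength is m = 5: λ = 2 × 1.67 × 1023 / 5.50 = 621 nm.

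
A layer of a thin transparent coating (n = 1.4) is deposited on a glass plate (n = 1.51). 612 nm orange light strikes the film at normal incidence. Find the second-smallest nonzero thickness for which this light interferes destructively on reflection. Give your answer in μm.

0.328 μm

Ray reflecting at the top interface goes from n = 1.0 toward n = 1.4: a half-wave phase shift.
Bottom surface (1.4 → 1.51): reflection off a higher-index medium gives a half-wave phase shift.
Zero or two π shifts → no net half-wave offset.
So the condition for destructive reflection is 2 n t = (m + ½) λ.
The second-smallest nonzero thickness corresponds to m = 1: t = (m + ½) λ / (2 n) = 1.50 × 612 / (2 × 1.4) = 328 nm.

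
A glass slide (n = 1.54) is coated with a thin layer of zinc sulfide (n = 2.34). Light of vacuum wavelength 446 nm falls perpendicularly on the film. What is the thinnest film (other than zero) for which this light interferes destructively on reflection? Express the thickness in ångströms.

953 Å

Top surface (1.0 → 2.34): reflection off a higher-index medium gives a half-wave phase shift.
At the lower boundary (n = 2.34 to n = 1.54) the reflected ray undergoes no phase shift.
Net: one phase inversion between the two reflected rays.
With one net inversion, destructive interference in reflection requires 2 n t = m λ.
Minimum nonzero at m = 1: t = λ / (2 n) = 446 / (2 × 2.34) = 95.3 nm.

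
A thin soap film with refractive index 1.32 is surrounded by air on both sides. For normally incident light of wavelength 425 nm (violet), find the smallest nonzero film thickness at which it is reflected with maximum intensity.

Top surface (1.0 → 1.32): reflection off a higher-index medium gives a half-wave phase shift.
At the lower boundary (n = 1.32 to n = 1.0) the reflected ray undergoes no phase shift.
Net: one phase inversion between the two reflected rays.
For maximum reflection here: 2 n t = (m + ½) λ.
Minimum at m = 0: t = λ / (4 n) = 425 / (4 × 1.32) = 80.5 nm.

80.5 nm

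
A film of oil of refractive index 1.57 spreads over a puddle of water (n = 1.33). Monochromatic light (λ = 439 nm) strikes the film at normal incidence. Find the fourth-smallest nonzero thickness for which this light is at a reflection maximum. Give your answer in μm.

Top surface (1.0 → 1.57): reflection off a higher-index medium gives a half-wave phase shift.
At the lower boundary (n = 1.57 to n = 1.33) the reflected ray undergoes no phase shift.
Exactly one π shift → a net half-wave offset.
So the condition for constructive reflection is 2 n t = (m + ½) λ.
The fourth-smallest nonzero thickness corresponds to m = 3: t = (m + ½) λ / (2 n) = 3.50 × 439 / (2 × 1.57) = 489 nm.

0.489 μm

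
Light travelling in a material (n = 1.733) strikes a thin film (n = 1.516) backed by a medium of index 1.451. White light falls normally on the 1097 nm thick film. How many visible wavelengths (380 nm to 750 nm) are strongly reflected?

4

Ray reflecting at the top interface goes from n = 1.733 toward n = 1.516: no phase shift.
Bottom surface (1.516 → 1.451): reflection off a lower-index medium gives no phase shift.
Zero or two π shifts → no net half-wave offset.
For maximum reflection here: 2 n t = m λ.
λ = 2 n t / m = 3326 / m nm.
m=4: 832 nm (IR); m=5: 665 nm (visible); m=6: 554 nm (visible); m=7: 475 nm (visible); m=8: 416 nm (visible); m=9: 370 nm (UV).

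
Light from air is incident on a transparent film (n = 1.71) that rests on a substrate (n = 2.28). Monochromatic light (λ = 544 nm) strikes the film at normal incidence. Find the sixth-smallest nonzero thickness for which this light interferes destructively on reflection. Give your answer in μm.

Ray reflecting at the top interface goes from n = 1.0 toward n = 1.71: a half-wave phase shift.
Ray reflecting at the bottom interface goes from n = 1.71 toward n = 2.28: a half-wave phase shift.
The two reflections carry the same phase change, so no net offset.
So the condition for destructive reflection is 2 n t = (m + ½) λ.
The sixth-smallest nonzero thickness corresponds to m = 5: t = (m + ½) λ / (2 n) = 5.50 × 544 / (2 × 1.71) = 875 nm.

0.875 μm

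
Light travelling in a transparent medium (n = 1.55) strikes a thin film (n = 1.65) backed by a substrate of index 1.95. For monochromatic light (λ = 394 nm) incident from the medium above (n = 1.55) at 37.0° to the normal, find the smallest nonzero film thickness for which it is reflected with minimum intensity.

At the upper boundary (n = 1.55 to n = 1.65) the reflected ray undergoes a half-wave phase shift.
Ray reflecting at the bottom interface goes from n = 1.65 toward n = 1.95: a half-wave phase shift.
Zero or two π shifts → no net half-wave offset.
So the condition for destructive reflection is 2 n t cos θ_r = (m + ½) λ.
Snell's law: 1.55 sin 37.0° = 1.65 sin θ_r → sin θ_r = 0.565, cos θ_r = 0.825.
Minimum at m = 0: t = λ / (4 n cos θ_r) = 394 / (4 × 1.65 × 0.825) = 72.4 nm.

72.4 nm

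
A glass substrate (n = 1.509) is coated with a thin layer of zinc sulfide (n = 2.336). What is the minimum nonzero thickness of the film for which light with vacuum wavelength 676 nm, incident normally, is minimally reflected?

At the upper boundary (n = 1.0 to n = 2.336) the reflected ray undergoes a half-wave phase shift.
At the lower boundary (n = 2.336 to n = 1.509) the reflected ray undergoes no phase shift.
Net: one phase inversion between the two reflected rays.
For dark reflection here: 2 n t = m λ.
Minimum nonzero at m = 1: t = λ / (2 n) = 676 / (2 × 2.336) = 145 nm.

145 nm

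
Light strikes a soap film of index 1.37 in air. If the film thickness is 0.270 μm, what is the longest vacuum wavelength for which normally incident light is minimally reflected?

740 nm

Ray reflecting at the top interface goes from n = 1.0 toward n = 1.37: a half-wave phase shift.
Bottom surface (1.37 → 1.0): reflection off a lower-index medium gives no phase shift.
The two reflections differ by half a wavelength.
So the condition for destructive reflection is 2 n t = m λ.
λ = 2 n t / m. The longest wavelength is m = 1: λ = 2 × 1.37 × 270 / 1.00 = 740 nm.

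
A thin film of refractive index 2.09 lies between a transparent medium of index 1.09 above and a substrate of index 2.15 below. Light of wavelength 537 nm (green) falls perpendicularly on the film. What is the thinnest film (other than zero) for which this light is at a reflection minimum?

Top surface (1.09 → 2.09): reflection off a higher-index medium gives a half-wave phase shift.
At the lower boundary (n = 2.09 to n = 2.15) the reflected ray undergoes a half-wave phase shift.
The two reflections carry the same phase change, so no net offset.
For dark reflection here: 2 n t = (m + ½) λ.
Minimum at m = 0: t = λ / (4 n) = 537 / (4 × 2.09) = 64.2 nm.

64.2 nm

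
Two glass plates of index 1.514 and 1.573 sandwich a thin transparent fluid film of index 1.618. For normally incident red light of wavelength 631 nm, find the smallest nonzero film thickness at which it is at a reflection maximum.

At the upper boundary (n = 1.514 to n = 1.618) the reflected ray undergoes a half-wave phase shift.
At the lower boundary (n = 1.618 to n = 1.573) the reflected ray undergoes no phase shift.
Exactly one π shift → a net half-wave offset.
So the condition for constructive reflection is 2 n t = (m + ½) λ.
Minimum at m = 0: t = λ / (4 n) = 631 / (4 × 1.618) = 97.5 nm.

97.5 nm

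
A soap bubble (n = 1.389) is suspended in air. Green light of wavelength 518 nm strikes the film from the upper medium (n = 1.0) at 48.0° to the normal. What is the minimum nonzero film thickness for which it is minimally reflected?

221 nm

At the upper boundary (n = 1.0 to n = 1.389) the reflected ray undergoes a half-wave phase shift.
Ray reflecting at the bottom interface goes from n = 1.389 toward n = 1.0: no phase shift.
Net: one phase inversion between the two reflected rays.
So the condition for destructive reflection is 2 n t cos θ_r = m λ.
Snell's law: 1.0 sin 48.0° = 1.389 sin θ_r → sin θ_r = 0.535, cos θ_r = 0.845.
Minimum nonzero at m = 1: t = λ / (2 n cos θ_r) = 518 / (2 × 1.389 × 0.845) = 221 nm.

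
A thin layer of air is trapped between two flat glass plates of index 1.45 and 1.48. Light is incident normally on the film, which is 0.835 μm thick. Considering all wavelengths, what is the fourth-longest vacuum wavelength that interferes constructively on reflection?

477 nm

At the upper boundary (n = 1.45 to n = 1.0) the reflected ray undergoes no phase shift.
Bottom surface (1.0 → 1.48): reflection off a higher-index medium gives a half-wave phase shift.
Net: one phase inversion between the two reflected rays.
So the condition for constructive reflection is 2 n t = (m + ½) λ.
λ = 2 n t / (m + ½). The fourth-longest wavelength is m = 3: λ = 2 × 1.0 × 835 / 3.50 = 477 nm.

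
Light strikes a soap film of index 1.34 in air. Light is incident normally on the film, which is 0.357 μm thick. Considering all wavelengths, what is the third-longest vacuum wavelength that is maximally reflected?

383 nm

At the upper boundary (n = 1.0 to n = 1.34) the reflected ray undergoes a half-wave phase shift.
At the lower boundary (n = 1.34 to n = 1.0) the reflected ray undergoes no phase shift.
Net: one phase inversion between the two reflected rays.
So the condition for constructive reflection is 2 n t = (m + ½) λ.
λ = 2 n t / (m + ½). The third-longest wavelength is m = 2: λ = 2 × 1.34 × 357 / 2.50 = 383 nm.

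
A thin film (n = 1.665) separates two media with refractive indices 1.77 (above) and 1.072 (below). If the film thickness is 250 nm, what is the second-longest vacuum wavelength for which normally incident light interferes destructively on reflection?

555 nm

Top surface (1.77 → 1.665): reflection off a lower-index medium gives no phase shift.
Ray reflecting at the bottom interface goes from n = 1.665 toward n = 1.072: no phase shift.
Zero or two π shifts → no net half-wave offset.
With no net inversion, destructive interference in reflection requires 2 n t = (m + ½) λ.
λ = 2 n t / (m + ½). The second-longest wavelength is m = 1: λ = 2 × 1.665 × 250 / 1.50 = 555 nm.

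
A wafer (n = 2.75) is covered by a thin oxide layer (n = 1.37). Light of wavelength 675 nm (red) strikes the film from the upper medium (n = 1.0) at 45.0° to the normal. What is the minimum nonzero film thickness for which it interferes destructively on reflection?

Ray reflecting at the top interface goes from n = 1.0 toward n = 1.37: a half-wave phase shift.
Bottom surface (1.37 → 2.75): reflection off a higher-index medium gives a half-wave phase shift.
Net: no relative phase inversion (both shifts match).
With no net inversion, destructive interference in reflection requires 2 n t cos θ_r = (m + ½) λ.
Snell's law: 1.0 sin 45.0° = 1.37 sin θ_r → sin θ_r = 0.516, cos θ_r = 0.857.
Minimum at m = 0: t = λ / (4 n cos θ_r) = 675 / (4 × 1.37 × 0.857) = 144 nm.

144 nm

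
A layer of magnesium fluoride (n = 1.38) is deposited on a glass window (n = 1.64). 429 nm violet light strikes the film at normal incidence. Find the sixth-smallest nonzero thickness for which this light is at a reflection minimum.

855 nm

At the upper boundary (n = 1.0 to n = 1.38) the reflected ray undergoes a half-wave phase shift.
Ray reflecting at the bottom interface goes from n = 1.38 toward n = 1.64: a half-wave phase shift.
Zero or two π shifts → no net half-wave offset.
For weak reflection here: 2 n t = (m + ½) λ.
The sixth-smallest nonzero thickness corresponds to m = 5: t = (m + ½) λ / (2 n) = 5.50 × 429 / (2 × 1.38) = 855 nm.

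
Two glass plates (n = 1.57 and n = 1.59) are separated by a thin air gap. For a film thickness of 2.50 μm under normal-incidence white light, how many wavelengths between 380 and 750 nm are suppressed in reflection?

At the upper boundary (n = 1.57 to n = 1.0) the reflected ray undergoes no phase shift.
At the lower boundary (n = 1.0 to n = 1.59) the reflected ray undergoes a half-wave phase shift.
The two reflections differ by half a wavelength.
With one net inversion, destructive interference in reflection requires 2 n t = m λ.
λ = 2 n t / m = 5000 / m nm.
m=6: 833 nm (IR); m=7: 714 nm (visible); m=8: 625 nm (visible); m=9: 556 nm (visible); m=10: 500 nm (visible); m=11: 455 nm (visible); m=12: 417 nm (visible); m=13: 385 nm (visible); m=14: 357 nm (UV).

7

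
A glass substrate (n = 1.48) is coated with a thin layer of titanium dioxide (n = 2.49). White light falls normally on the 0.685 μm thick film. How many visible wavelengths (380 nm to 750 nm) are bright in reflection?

At the upper boundary (n = 1.0 to n = 2.49) the reflected ray undergoes a half-wave phase shift.
Ray reflecting at the bottom interface goes from n = 2.49 toward n = 1.48: no phase shift.
The two reflections differ by half a wavelength.
For maximum reflection here: 2 n t = (m + ½) λ.
λ = 2 n t / (m + ½) = 3411 / (m + ½) nm.
m=4: 758 nm (IR); m=5: 620 nm (visible); m=6: 525 nm (visible); m=7: 455 nm (visible); m=8: 401 nm (visible); m=9: 359 nm (UV).

4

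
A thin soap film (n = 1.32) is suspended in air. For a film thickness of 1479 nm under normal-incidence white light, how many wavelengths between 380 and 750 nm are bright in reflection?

At the upper boundary (n = 1.0 to n = 1.32) the reflected ray undergoes a half-wave phase shift.
Ray reflecting at the bottom interface goes from n = 1.32 toward n = 1.0: no phase shift.
Net: one phase inversion between the two reflected rays.
So the condition for constructive reflection is 2 n t = (m + ½) λ.
λ = 2 n t / (m + ½) = 3905 / (m + ½) nm.
m=4: 868 nm (IR); m=5: 710 nm (visible); m=6: 601 nm (visible); m=7: 521 nm (visible); m=8: 459 nm (visible); m=9: 411 nm (visible); m=10: 372 nm (UV).

5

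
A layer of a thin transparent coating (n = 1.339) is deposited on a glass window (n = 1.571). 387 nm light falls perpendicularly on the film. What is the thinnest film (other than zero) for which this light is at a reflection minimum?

72.3 nm

Ray reflecting at the top interface goes from n = 1.0 toward n = 1.339: a half-wave phase shift.
Ray reflecting at the bottom interface goes from n = 1.339 toward n = 1.571: a half-wave phase shift.
Zero or two π shifts → no net half-wave offset.
For weak reflection here: 2 n t = (m + ½) λ.
Minimum at m = 0: t = λ / (4 n) = 387 / (4 × 1.339) = 72.3 nm.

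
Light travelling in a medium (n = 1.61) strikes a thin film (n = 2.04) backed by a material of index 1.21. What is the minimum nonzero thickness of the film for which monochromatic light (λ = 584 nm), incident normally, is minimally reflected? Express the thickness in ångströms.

1431 Å

Top surface (1.61 → 2.04): reflection off a higher-index medium gives a half-wave phase shift.
Ray reflecting at the bottom interface goes from n = 2.04 toward n = 1.21: no phase shift.
Exactly one π shift → a net half-wave offset.
So the condition for destructive reflection is 2 n t = m λ.
Minimum nonzero at m = 1: t = λ / (2 n) = 584 / (2 × 2.04) = 143 nm.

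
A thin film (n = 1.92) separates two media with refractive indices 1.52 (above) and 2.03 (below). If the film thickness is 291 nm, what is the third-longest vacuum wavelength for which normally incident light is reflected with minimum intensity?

At the upper boundary (n = 1.52 to n = 1.92) the reflected ray undergoes a half-wave phase shift.
Bottom surface (1.92 → 2.03): reflection off a higher-index medium gives a half-wave phase shift.
The two reflections carry the same phase change, so no net offset.
So the condition for destructive reflection is 2 n t = (m + ½) λ.
λ = 2 n t / (m + ½). The third-longest wavelength is m = 2: λ = 2 × 1.92 × 291 / 2.50 = 447 nm.

447 nm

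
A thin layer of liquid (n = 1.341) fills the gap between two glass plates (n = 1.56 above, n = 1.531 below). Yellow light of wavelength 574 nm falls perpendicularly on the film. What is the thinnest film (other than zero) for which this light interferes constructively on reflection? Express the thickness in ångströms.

1070 Å

Ray reflecting at the top interface goes from n = 1.56 toward n = 1.341: no phase shift.
At the lower boundary (n = 1.341 to n = 1.531) the reflected ray undergoes a half-wave phase shift.
Net: one phase inversion between the two reflected rays.
With one net inversion, constructive interference in reflection requires 2 n t = (m + ½) λ.
Minimum at m = 0: t = λ / (4 n) = 574 / (4 × 1.341) = 107 nm.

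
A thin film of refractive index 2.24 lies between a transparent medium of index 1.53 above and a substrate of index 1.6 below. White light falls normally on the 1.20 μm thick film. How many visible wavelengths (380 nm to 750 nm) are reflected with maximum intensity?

7

Ray reflecting at the top interface goes from n = 1.53 toward n = 2.24: a half-wave phase shift.
Bottom surface (2.24 → 1.6): reflection off a lower-index medium gives no phase shift.
Net: one phase inversion between the two reflected rays.
For maximum reflection here: 2 n t = (m + ½) λ.
λ = 2 n t / (m + ½) = 5376 / (m + ½) nm.
m=6: 827 nm (IR); m=7: 717 nm (visible); m=8: 632 nm (visible); m=9: 566 nm (visible); m=10: 512 nm (visible); m=11: 467 nm (visible); m=12: 430 nm (visible); m=13: 398 nm (visible); m=14: 371 nm (UV).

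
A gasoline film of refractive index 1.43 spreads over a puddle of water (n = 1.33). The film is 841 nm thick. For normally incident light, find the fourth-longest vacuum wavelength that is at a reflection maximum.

687 nm

Top surface (1.0 → 1.43): reflection off a higher-index medium gives a half-wave phase shift.
Bottom surface (1.43 → 1.33): reflection off a lower-index medium gives no phase shift.
Net: one phase inversion between the two reflected rays.
With one net inversion, constructive interference in reflection requires 2 n t = (m + ½) λ.
λ = 2 n t / (m + ½). The fourth-longest wavelength is m = 3: λ = 2 × 1.43 × 841 / 3.50 = 687 nm.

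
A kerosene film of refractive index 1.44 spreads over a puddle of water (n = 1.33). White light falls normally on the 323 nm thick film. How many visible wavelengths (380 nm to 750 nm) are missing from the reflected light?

1

At the upper boundary (n = 1.0 to n = 1.44) the reflected ray undergoes a half-wave phase shift.
Ray reflecting at the bottom interface goes from n = 1.44 toward n = 1.33: no phase shift.
Exactly one π shift → a net half-wave offset.
With one net inversion, destructive interference in reflection requires 2 n t = m λ.
λ = 2 n t / m = 930 / m nm.
m=1: 930 nm (IR); m=2: 465 nm (visible); m=3: 310 nm (UV).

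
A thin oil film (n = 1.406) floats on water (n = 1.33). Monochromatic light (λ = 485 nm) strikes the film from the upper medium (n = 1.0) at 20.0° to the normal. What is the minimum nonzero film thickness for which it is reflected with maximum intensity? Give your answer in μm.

Top surface (1.0 → 1.406): reflection off a higher-index medium gives a half-wave phase shift.
Bottom surface (1.406 → 1.33): reflection off a lower-index medium gives no phase shift.
Net: one phase inversion between the two reflected rays.
For maximum reflection here: 2 n t cos θ_r = (m + ½) λ.
Snell's law: 1.0 sin 20.0° = 1.406 sin θ_r → sin θ_r = 0.243, cos θ_r = 0.970.
Minimum at m = 0: t = λ / (4 n cos θ_r) = 485 / (4 × 1.406 × 0.970) = 88.9 nm.

0.0889 μm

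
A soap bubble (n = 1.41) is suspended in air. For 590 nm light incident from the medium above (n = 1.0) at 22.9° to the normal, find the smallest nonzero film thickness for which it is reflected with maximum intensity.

109 nm

Top surface (1.0 → 1.41): reflection off a higher-index medium gives a half-wave phase shift.
Bottom surface (1.41 → 1.0): reflection off a lower-index medium gives no phase shift.
The two reflections differ by half a wavelength.
So the condition for constructive reflection is 2 n t cos θ_r = (m + ½) λ.
Snell's law: 1.0 sin 22.9° = 1.41 sin θ_r → sin θ_r = 0.276, cos θ_r = 0.961.
Minimum at m = 0: t = λ / (4 n cos θ_r) = 590 / (4 × 1.41 × 0.961) = 109 nm.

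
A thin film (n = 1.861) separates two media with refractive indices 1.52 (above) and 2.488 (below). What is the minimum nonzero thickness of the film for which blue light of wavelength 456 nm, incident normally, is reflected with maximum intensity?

At the upper boundary (n = 1.52 to n = 1.861) the reflected ray undergoes a half-wave phase shift.
At the lower boundary (n = 1.861 to n = 2.488) the reflected ray undergoes a half-wave phase shift.
Zero or two π shifts → no net half-wave offset.
With no net inversion, constructive interference in reflection requires 2 n t = m λ.
Minimum nonzero at m = 1: t = λ / (2 n) = 456 / (2 × 1.861) = 123 nm.

123 nm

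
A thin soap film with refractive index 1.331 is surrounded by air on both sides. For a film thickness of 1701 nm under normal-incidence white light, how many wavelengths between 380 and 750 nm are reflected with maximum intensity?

6

Ray reflecting at the top interface goes from n = 1.0 toward n = 1.331: a half-wave phase shift.
Bottom surface (1.331 → 1.0): reflection off a lower-index medium gives no phase shift.
Net: one phase inversion between the two reflected rays.
So the condition for constructive reflection is 2 n t = (m + ½) λ.
λ = 2 n t / (m + ½) = 4528 / (m + ½) nm.
m=5: 823 nm (IR); m=6: 697 nm (visible); m=7: 604 nm (visible); m=8: 533 nm (visible); m=9: 477 nm (visible); m=10: 431 nm (visible); m=11: 394 nm (visible); m=12: 362 nm (UV).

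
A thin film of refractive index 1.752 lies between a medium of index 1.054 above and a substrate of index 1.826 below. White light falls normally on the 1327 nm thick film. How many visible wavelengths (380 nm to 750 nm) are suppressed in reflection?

Top surface (1.054 → 1.752): reflection off a higher-index medium gives a half-wave phase shift.
At the lower boundary (n = 1.752 to n = 1.826) the reflected ray undergoes a half-wave phase shift.
Net: no relative phase inversion (both shifts match).
So the condition for destructive reflection is 2 n t = (m + ½) λ.
λ = 2 n t / (m + ½) = 4650 / (m + ½) nm.
m=5: 845 nm (IR); m=6: 715 nm (visible); m=7: 620 nm (visible); m=8: 547 nm (visible); m=9: 489 nm (visible); m=10: 443 nm (visible); m=11: 404 nm (visible); m=12: 372 nm (UV).

6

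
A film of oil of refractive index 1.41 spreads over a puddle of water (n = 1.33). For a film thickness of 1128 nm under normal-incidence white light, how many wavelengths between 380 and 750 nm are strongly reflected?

4

Top surface (1.0 → 1.41): reflection off a higher-index medium gives a half-wave phase shift.
Bottom surface (1.41 → 1.33): reflection off a lower-index medium gives no phase shift.
Net: one phase inversion between the two reflected rays.
So the condition for constructive reflection is 2 n t = (m + ½) λ.
λ = 2 n t / (m + ½) = 3181 / (m + ½) nm.
m=3: 909 nm (IR); m=4: 707 nm (visible); m=5: 578 nm (visible); m=6: 489 nm (visible); m=7: 424 nm (visible); m=8: 374 nm (UV).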